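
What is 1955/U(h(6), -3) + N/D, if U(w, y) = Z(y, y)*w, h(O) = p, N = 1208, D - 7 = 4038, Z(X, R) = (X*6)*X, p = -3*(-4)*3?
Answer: 10256327/7863480 ≈ 1.3043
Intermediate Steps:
p = 36 (p = 12*3 = 36)
Z(X, R) = 6*X**2 (Z(X, R) = (6*X)*X = 6*X**2)
D = 4045 (D = 7 + 4038 = 4045)
h(O) = 36
U(w, y) = 6*w*y**2 (U(w, y) = (6*y**2)*w = 6*w*y**2)
1955/U(h(6), -3) + N/D = 1955/((6*36*(-3)**2)) + 1208/4045 = 1955/((6*36*9)) + 1208*(1/4045) = 1955/1944 + 1208/4045 = 10256327/7863480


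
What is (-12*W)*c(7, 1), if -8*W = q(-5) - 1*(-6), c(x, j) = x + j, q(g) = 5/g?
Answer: 60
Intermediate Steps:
c(x, j) = j + x
W = -5/8 (W = -(5/(-5) - 1*(-6))/8 = -(5*(-⅕) + 6)/8 = -(-1 + 6)/8 = -⅛*5 = -5/8 ≈ -0.62500)
(-12*W)*c(7, 1) = (-12*(-5/8))*(1 + 7) = (15/2)*8 = 60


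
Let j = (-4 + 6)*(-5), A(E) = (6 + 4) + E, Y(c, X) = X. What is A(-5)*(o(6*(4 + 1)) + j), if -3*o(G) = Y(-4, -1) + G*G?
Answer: -4645/3 ≈ -1548.3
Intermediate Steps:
A(E) = 10 + E
o(G) = ⅓ - G²/3 (o(G) = -(-1 + G*G)/3 = -(-1 + G²)/3 = ⅓ - G²/3)
j = -10 (j = 2*(-5) = -10)
A(-5)*(o(6*(4 + 1)) + j) = (10 - 5)*((⅓ - 36*(4 + 1)²/3) - 10) = 5*((⅓ - (6*5)²/3) - 10) = 5*((⅓ - ⅓*30²) - 10) = 5*((⅓ - ⅓*900) - 10) = 5*((⅓ - 300) - 10) = 5*(-899/3 - 10) = 5*(-929/3) = -4645/3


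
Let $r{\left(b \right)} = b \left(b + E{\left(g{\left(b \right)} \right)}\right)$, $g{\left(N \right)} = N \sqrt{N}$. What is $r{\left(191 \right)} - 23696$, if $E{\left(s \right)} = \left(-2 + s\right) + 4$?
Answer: $13167 + 36481 \sqrt{191} \approx 5.1734 \cdot 10^{5}$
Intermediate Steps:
$g{\left(N \right)} = N^{\frac{3}{2}}$
$E{\left(s \right)} = 2 + s$
$r{\left(b \right)} = b \left(2 + b + b^{\frac{3}{2}}\right)$ ($r{\left(b \right)} = b \left(b + \left(2 + b^{\frac{3}{2}}\right)\right) = b \left(2 + b + b^{\frac{3}{2}}\right)$)
$r{\left(191 \right)} - 23696 = 191 \left(2 + 191 + 191^{\frac{3}{2}}\right) - 23696 = 191 \left(2 + 191 + 191 \sqrt{191}\right) - 23696 = 191 \left(193 + 191 \sqrt{191}\right) - 23696 = \left(36863 + 36481 \sqrt{191}\right) - 23696 = 13167 + 36481 \sqrt{191}$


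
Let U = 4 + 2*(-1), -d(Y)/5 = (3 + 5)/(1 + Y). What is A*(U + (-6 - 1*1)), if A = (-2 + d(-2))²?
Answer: -7220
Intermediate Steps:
d(Y) = -40/(1 + Y) (d(Y) = -5*(3 + 5)/(1 + Y) = -40/(1 + Y))
U = 2 (U = 4 - 2 = 2)
A = 1444 (A = (-2 - 40/(1 - 2))² = (-2 - 40/(-1))² = (-2 - 40*(-1))² = (-2 + 40)² = 38² = 1444)
A*(U + (-6 - 1*1)) = 1444*(2 + (-6 - 1*1)) = 1444*(2 + (-6 - 1)) = 1444*(2 - 7) = 1444*(-5) = -7220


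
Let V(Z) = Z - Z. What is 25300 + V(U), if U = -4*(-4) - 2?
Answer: 25300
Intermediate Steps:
U = 14 (U = 16 - 2 = 14)
V(Z) = 0
25300 + V(U) = 25300 + 0 = 25300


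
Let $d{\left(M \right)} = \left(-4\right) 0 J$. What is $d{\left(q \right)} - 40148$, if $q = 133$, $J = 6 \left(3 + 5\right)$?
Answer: $-40148$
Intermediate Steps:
$J = 48$ ($J = 6 \cdot 8 = 48$)
$d{\left(M \right)} = 0$ ($d{\left(M \right)} = \left(-4\right) 0 \cdot 48 = 0 \cdot 48 = 0$)
$d{\left(q \right)} - 40148 = 0 - 40148 = -40148$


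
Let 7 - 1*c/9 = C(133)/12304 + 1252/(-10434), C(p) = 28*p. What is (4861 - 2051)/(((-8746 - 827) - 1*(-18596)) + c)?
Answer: 15031150840/48593709751 ≈ 0.30932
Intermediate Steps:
c = 328202979/5349164 (c = 63 - 9*((28*133)/12304 + 1252/(-10434)) = 63 - 9*(3724*(1/12304) + 1252*(-1/10434)) = 63 - 9*(931/3076 - 626/5217) = 63 - 9*2931451/16047492 = 63 - 8794353/5349164 = 328202979/5349164 ≈ 61.356)
(4861 - 2051)/(((-8746 - 827) - 1*(-18596)) + c) = (4861 - 2051)/(((-8746 - 827) - 1*(-18596)) + 328202979/5349164) = 2810/((-9573 + 18596) + 328202979/5349164) = 2810/(9023 + 328202979/5349164) = 2810/(48593709751/5349164) = 2810*(5349164/48593709751) = 15031150840/48593709751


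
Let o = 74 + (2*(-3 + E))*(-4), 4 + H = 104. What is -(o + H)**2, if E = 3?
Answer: -30276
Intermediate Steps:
H = 100 (H = -4 + 104 = 100)
o = 74 (o = 74 + (2*(-3 + 3))*(-4) = 74 + (2*0)*(-4) = 74 + 0*(-4) = 74 + 0 = 74)
-(o + H)**2 = -(74 + 100)**2 = -1*174**2 = -1*30276 = -30276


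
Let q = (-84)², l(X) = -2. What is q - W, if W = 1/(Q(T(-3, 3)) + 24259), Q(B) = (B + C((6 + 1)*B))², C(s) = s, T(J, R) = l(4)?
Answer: 172977839/24515 ≈ 7056.0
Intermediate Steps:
T(J, R) = -2
q = 7056
Q(B) = 64*B² (Q(B) = (B + (6 + 1)*B)² = (B + 7*B)² = (8*B)² = 64*B²)
W = 1/24515 (W = 1/(64*(-2)² + 24259) = 1/(64*4 + 24259) = 1/(256 + 24259) = 1/24515 ≈ 4.0791e-5)
q - W = 7056 - 1*1/24515 = 7056 - 1/24515 = 172977839/24515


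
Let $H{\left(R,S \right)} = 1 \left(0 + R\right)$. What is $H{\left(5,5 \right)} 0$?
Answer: $0$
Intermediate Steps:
$H{\left(R,S \right)} = R$ ($H{\left(R,S \right)} = 1 R = R$)
$H{\left(5,5 \right)} 0 = 5 \cdot 0 = 0$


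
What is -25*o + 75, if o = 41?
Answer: -950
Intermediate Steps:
-25*o + 75 = -25*41 + 75 = -1025 + 75 = -950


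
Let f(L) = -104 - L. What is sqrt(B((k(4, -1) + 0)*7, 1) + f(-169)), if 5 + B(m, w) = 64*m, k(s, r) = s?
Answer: 2*sqrt(463) ≈ 43.035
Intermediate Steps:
B(m, w) = -5 + 64*m
sqrt(B((k(4, -1) + 0)*7, 1) + f(-169)) = sqrt((-5 + 64*((4 + 0)*7)) + (-104 - 1*(-169))) = sqrt((-5 + 64*(4*7)) + (-104 + 169)) = sqrt((-5 + 64*28) + 65) = sqrt((-5 + 1792) + 65) = sqrt(1787 + 65) = sqrt(1852) = 2*sqrt(463)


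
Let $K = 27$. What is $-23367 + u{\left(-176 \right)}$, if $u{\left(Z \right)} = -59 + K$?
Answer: $-23399$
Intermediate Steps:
$u{\left(Z \right)} = -32$ ($u{\left(Z \right)} = -59 + 27 = -32$)
$-23367 + u{\left(-176 \right)} = -23367 - 32 = -23399$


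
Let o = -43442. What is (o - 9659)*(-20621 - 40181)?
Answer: 3228647002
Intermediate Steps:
(o - 9659)*(-20621 - 40181) = (-43442 - 9659)*(-20621 - 40181) = -53101*(-60802) = 3228647002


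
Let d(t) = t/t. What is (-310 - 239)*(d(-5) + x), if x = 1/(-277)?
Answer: -151524/277 ≈ -547.02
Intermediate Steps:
d(t) = 1
x = -1/277 ≈ -0.0036101
(-310 - 239)*(d(-5) + x) = (-310 - 239)*(1 - 1/277) = -549*276/277 = -151524/277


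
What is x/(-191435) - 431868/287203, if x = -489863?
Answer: 58015472609/54980706305 ≈ 1.0552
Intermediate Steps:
x/(-191435) - 431868/287203 = -489863/(-191435) - 431868/287203 = -489863*(-1/191435) - 431868*1/287203 = 489863/191435 - 431868/287203 = 58015472609/54980706305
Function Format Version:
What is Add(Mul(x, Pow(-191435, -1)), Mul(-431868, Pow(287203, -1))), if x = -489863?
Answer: Rational(58015472609, 54980706305) ≈ 1.0552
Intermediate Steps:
Add(Mul(x, Pow(-191435, -1)), Mul(-431868, Pow(287203, -1))) = Add(Mul(-489863, Pow(-191435, -1)), Mul(-431868, Pow(287203, -1))) = Add(Mul(-489863, Rational(-1, 191435)), Mul(-431868, Rational(1, 287203))) = Add(Rational(489863, 191435), Rational(-431868, 287203)) = Rational(58015472609, 54980706305)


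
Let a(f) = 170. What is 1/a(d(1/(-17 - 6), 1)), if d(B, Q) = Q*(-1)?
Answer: 1/170 ≈ 0.0058824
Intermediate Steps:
d(B, Q) = -Q
1/a(d(1/(-17 - 6), 1)) = 1/170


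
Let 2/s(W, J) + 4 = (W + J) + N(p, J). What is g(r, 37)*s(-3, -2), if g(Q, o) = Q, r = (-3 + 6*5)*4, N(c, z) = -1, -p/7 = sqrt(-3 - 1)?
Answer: -108/5 ≈ -21.600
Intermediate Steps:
p = -14*I (p = -7*sqrt(-3 - 1) = -14*I ≈ -14.0*I)
r = 108 (r = (-3 + 30)*4 = 27*4 = 108)
s(W, J) = 2/(-5 + J + W) (s(W, J) = 2/(-4 + ((W + J) - 1)) = 2/(-4 + ((J + W) - 1)) = 2/(-4 + (-1 + J + W)) = 2/(-5 + J + W))
g(r, 37)*s(-3, -2) = 108*(2/(-5 - 2 - 3)) = 108*(2/(-10)) = 108*(2*(-1/10)) = 108*(-1/5) = -108/5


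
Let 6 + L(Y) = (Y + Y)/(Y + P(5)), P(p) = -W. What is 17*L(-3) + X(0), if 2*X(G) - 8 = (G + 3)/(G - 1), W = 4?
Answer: -1189/14 ≈ -84.929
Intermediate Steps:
X(G) = 4 + (3 + G)/(2*(-1 + G)) (X(G) = 4 + ((G + 3)/(G - 1))/2 = 4 + ((3 + G)/(-1 + G))/2 = 4 + (3 + G)/(2*(-1 + G)))
P(p) = -4 (P(p) = -1*4 = -4)
L(Y) = -6 + 2*Y/(-4 + Y) (L(Y) = -6 + (Y + Y)/(Y - 4) = -6 + (2*Y)/(-4 + Y) = -6 + 2*Y/(-4 + Y))
17*L(-3) + X(0) = 17*(4*(6 - 1*(-3))/(-4 - 3)) + (-5 + 9*0)/(2*(-1 + 0)) = 17*(4*(6 + 3)/(-7)) + (½)*(-5 + 0)/(-1) = 17*(4*(-⅐)*9) + (½)*(-1)*(-5) = 17*(-36/7) + 5/2 = -612/7 + 5/2 = -1189/14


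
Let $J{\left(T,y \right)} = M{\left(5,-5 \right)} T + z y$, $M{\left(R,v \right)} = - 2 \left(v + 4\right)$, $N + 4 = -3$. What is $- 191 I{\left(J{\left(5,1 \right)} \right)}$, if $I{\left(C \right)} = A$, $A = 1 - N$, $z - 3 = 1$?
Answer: $-1528$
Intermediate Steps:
$z = 4$ ($z = 3 + 1 = 4$)
$N = -7$ ($N = -4 - 3 = -7$)
$M{\left(R,v \right)} = -8 - 2 v$ ($M{\left(R,v \right)} = - 2 \left(4 + v\right) = -8 - 2 v$)
$A = 8$ ($A = 1 - -7 = 1 + 7 = 8$)
$J{\left(T,y \right)} = 2 T + 4 y$ ($J{\left(T,y \right)} = \left(-8 - -10\right) T + 4 y = \left(-8 + 10\right) T + 4 y = 2 T + 4 y$)
$I{\left(C \right)} = 8$
$- 191 I{\left(J{\left(5,1 \right)} \right)} = \left(-191\right) 8 = -1528$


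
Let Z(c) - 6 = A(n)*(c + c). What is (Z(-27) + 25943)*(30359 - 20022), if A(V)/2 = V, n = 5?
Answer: 262652833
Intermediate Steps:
A(V) = 2*V
Z(c) = 6 + 20*c (Z(c) = 6 + (2*5)*(c + c) = 6 + 10*(2*c) = 6 + 20*c)
(Z(-27) + 25943)*(30359 - 20022) = ((6 + 20*(-27)) + 25943)*(30359 - 20022) = ((6 - 540) + 25943)*10337 = (-534 + 25943)*10337 = 25409*10337 = 262652833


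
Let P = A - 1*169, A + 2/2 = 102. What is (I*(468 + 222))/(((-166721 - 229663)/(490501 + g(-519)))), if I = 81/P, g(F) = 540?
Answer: 4574046915/4492352 ≈ 1018.2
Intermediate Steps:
A = 101 (A = -1 + 102 = 101)
P = -68 (P = 101 - 1*169 = 101 - 169 = -68)
I = -81/68 (I = 81/(-68) = 81*(-1/68) = -81/68 ≈ -1.1912)
(I*(468 + 222))/(((-166721 - 229663)/(490501 + g(-519)))) = (-81*(468 + 222)/68)/(((-166721 - 229663)/(490501 + 540))) = (-81/68*690)/((-396384/491041)) = -27945/(34*((-396384*1/491041))) = -27945/(34*(-396384/491041)) = -27945/34*(-491041/396384) = 4574046915/4492352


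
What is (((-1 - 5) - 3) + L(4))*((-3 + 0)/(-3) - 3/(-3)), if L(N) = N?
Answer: -10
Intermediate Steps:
(((-1 - 5) - 3) + L(4))*((-3 + 0)/(-3) - 3/(-3)) = (((-1 - 5) - 3) + 4)*((-3 + 0)/(-3) - 3/(-3)) = ((-6 - 3) + 4)*(-3*(-⅓) - 3*(-⅓)) = (-9 + 4)*(1 + 1) = -5*2 = -10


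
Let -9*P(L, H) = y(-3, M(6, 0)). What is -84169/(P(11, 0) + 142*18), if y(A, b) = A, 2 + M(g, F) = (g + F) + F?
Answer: -252507/7669 ≈ -32.926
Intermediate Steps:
M(g, F) = -2 + g + 2*F (M(g, F) = -2 + ((g + F) + F) = -2 + ((F + g) + F) = -2 + (g + 2*F) = -2 + g + 2*F)
P(L, H) = 1/3 (P(L, H) = -1/9*(-3) = 1/3)
-84169/(P(11, 0) + 142*18) = -84169/(1/3 + 142*18) = -84169/(1/3 + 2556) = -84169/7669/3 = -84169*3/7669 = -252507/7669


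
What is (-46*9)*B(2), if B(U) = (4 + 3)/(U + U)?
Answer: -1449/2 ≈ -724.50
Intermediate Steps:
B(U) = 7/(2*U) (B(U) = 7/((2*U)) = 7*(1/(2*U)) = 7/(2*U))
(-46*9)*B(2) = (-46*9)*((7/2)/2) = -1449/2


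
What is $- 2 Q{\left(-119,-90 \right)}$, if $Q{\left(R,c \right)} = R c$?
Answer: $-21420$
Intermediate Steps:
$- 2 Q{\left(-119,-90 \right)} = - 2 \left(\left(-119\right) \left(-90\right)\right) = \left(-2\right) 10710 = -21420$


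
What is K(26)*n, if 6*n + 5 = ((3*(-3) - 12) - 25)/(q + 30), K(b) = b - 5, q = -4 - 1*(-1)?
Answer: -1267/54 ≈ -23.463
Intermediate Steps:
q = -3 (q = -4 + 1 = -3)
K(b) = -5 + b
n = -181/162 (n = -⅚ + (((3*(-3) - 12) - 25)/(-3 + 30))/6 = -⅚ + (((-9 - 12) - 25)/27)/6 = -⅚ + ((-21 - 25)*(1/27))/6 = -⅚ + (-46*1/27)/6 = -⅚ + (⅙)*(-46/27) = -⅚ - 23/81 = -181/162 ≈ -1.1173)
K(26)*n = (-5 + 26)*(-181/162) = 21*(-181/162) = -1267/54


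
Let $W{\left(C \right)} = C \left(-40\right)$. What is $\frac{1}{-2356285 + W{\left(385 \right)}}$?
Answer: $- \frac{1}{2371685} \approx -4.2164 \cdot 10^{-7}$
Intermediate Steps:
$W{\left(C \right)} = - 40 C$
$\frac{1}{-2356285 + W{\left(385 \right)}} = \frac{1}{-2356285 - 15400} = \frac{1}{-2371685} = - \frac{1}{2371685}$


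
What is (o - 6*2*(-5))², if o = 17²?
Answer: 121801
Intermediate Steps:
o = 289
(o - 6*2*(-5))² = (289 - 6*2*(-5))² = (289 - 12*(-5))² = (289 + 60)² = 349² = 121801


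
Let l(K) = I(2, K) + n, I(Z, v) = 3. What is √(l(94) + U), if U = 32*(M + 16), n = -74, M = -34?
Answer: I*√647 ≈ 25.436*I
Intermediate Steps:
l(K) = -71 (l(K) = 3 - 74 = -71)
U = -576 (U = 32*(-34 + 16) = 32*(-18) = -576)
√(l(94) + U) = √(-71 - 576) = √(-647) = I*√647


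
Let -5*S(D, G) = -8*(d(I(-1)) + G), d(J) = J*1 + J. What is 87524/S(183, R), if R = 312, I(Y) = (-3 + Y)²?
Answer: 109405/688 ≈ 159.02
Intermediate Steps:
d(J) = 2*J (d(J) = J + J = 2*J)
S(D, G) = 256/5 + 8*G/5 (S(D, G) = -(-8)*(2*(-3 - 1)² + G)/5 = -(-8)*(2*(-4)² + G)/5 = -(-8)*(2*16 + G)/5 = -(-8)*(32 + G)/5 = -(-256 - 8*G)/5 = 256/5 + 8*G/5)
87524/S(183, R) = 87524/(256/5 + (8/5)*312) = 87524/(256/5 + 2496/5) = 87524/(2752/5) = 87524*(5/2752) = 109405/688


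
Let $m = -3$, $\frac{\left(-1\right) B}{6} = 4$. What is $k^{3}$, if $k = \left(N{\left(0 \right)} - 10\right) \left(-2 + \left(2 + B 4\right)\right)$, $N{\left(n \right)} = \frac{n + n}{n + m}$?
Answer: $884736000$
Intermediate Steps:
$B = -24$ ($B = \left(-6\right) 4 = -24$)
$N{\left(n \right)} = \frac{2 n}{-3 + n}$ ($N{\left(n \right)} = \frac{n + n}{n - 3} = \frac{2 n}{-3 + n}$)
$k = 960$ ($k = \left(2 \cdot 0 \frac{1}{-3 + 0} - 10\right) \left(-2 + \left(2 - 96\right)\right) = \left(2 \cdot 0 \frac{1}{-3} - 10\right) \left(-2 + \left(2 - 96\right)\right) = \left(2 \cdot 0 \left(- \frac{1}{3}\right) - 10\right) \left(-2 - 94\right) = \left(0 - 10\right) \left(-96\right) = \left(-10\right) \left(-96\right) = 960$)
$k^{3} = 960^{3} = 884736000$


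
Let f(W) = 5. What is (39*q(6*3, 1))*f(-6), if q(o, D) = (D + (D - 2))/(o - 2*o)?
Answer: 0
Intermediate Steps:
q(o, D) = -(-2 + 2*D)/o (q(o, D) = (D + (-2 + D))/((-o)) = (-2 + 2*D)*(-1/o) = -(-2 + 2*D)/o)
(39*q(6*3, 1))*f(-6) = (39*(2*(1 - 1*1)/((6*3))))*5 = (39*(2*(1 - 1)/18))*5 = (39*(2*(1/18)*0))*5 = (39*0)*5 = 0*5 = 0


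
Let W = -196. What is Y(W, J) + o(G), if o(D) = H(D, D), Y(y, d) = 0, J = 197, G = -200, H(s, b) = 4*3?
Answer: 12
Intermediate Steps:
H(s, b) = 12
o(D) = 12
Y(W, J) + o(G) = 0 + 12 = 12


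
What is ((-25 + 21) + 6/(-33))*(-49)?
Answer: 2254/11 ≈ 204.91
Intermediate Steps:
((-25 + 21) + 6/(-33))*(-49) = (-4 + 6*(-1/33))*(-49) = (-4 - 2/11)*(-49) = -46/11*(-49) = 2254/11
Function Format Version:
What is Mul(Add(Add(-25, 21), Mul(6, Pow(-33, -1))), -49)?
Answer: Rational(2254, 11) ≈ 204.91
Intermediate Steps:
Mul(Add(Add(-25, 21), Mul(6, Pow(-33, -1))), -49) = Mul(Add(-4, Mul(6, Rational(-1, 33))), -49) = Mul(Add(-4, Rational(-2, 11)), -49) = Mul(Rational(-46, 11), -49) = Rational(2254, 11)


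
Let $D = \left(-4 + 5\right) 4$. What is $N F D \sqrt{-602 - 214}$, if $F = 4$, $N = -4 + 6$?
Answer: $128 i \sqrt{51} \approx 914.1 i$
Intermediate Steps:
$D = 4$ ($D = 1 \cdot 4 = 4$)
$N = 2$
$N F D \sqrt{-602 - 214} = 2 \cdot 4 \cdot 4 \sqrt{-602 - 214} = 8 \cdot 4 \sqrt{-816} = 32 \cdot 4 i \sqrt{51} = 128 i \sqrt{51}$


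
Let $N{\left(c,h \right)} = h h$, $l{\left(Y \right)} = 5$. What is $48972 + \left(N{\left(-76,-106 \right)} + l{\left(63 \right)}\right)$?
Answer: $60213$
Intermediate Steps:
$N{\left(c,h \right)} = h^{2}$
$48972 + \left(N{\left(-76,-106 \right)} + l{\left(63 \right)}\right) = 48972 + \left(\left(-106\right)^{2} + 5\right) = 48972 + \left(11236 + 5\right) = 48972 + 11241 = 60213$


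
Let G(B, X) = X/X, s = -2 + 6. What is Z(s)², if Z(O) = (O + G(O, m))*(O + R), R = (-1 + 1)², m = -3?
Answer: 400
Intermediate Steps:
s = 4
R = 0 (R = 0² = 0)
G(B, X) = 1
Z(O) = O*(1 + O) (Z(O) = (O + 1)*(O + 0) = (1 + O)*O = O*(1 + O))
Z(s)² = (4*(1 + 4))² = (4*5)² = 20² = 400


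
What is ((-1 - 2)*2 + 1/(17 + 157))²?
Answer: 1087849/30276 ≈ 35.931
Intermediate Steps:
((-1 - 2)*2 + 1/(17 + 157))² = (-3*2 + 1/174)² = (-6 + 1/174)² = (-1043/174)² = 1087849/30276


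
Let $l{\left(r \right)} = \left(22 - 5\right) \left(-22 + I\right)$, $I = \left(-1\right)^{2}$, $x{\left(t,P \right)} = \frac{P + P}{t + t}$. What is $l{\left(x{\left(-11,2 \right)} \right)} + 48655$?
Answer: $48298$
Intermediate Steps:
$x{\left(t,P \right)} = \frac{P}{t}$ ($x{\left(t,P \right)} = \frac{2 P}{2 t} = 2 P \frac{1}{2 t} = \frac{P}{t}$)
$I = 1$
$l{\left(r \right)} = -357$ ($l{\left(r \right)} = \left(22 - 5\right) \left(-22 + 1\right) = 17 \left(-21\right) = -357$)
$l{\left(x{\left(-11,2 \right)} \right)} + 48655 = -357 + 48655 = 48298$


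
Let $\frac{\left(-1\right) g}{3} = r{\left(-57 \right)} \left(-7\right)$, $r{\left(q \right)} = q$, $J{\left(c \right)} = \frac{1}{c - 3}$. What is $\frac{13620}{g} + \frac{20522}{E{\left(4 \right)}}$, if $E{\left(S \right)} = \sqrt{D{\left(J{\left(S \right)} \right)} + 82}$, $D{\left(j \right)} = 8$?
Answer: $- \frac{4540}{399} + \frac{10261 \sqrt{10}}{15} \approx 2151.8$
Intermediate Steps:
$J{\left(c \right)} = \frac{1}{-3 + c}$
$g = -1197$ ($g = - 3 \left(\left(-57\right) \left(-7\right)\right) = \left(-3\right) 399 = -1197$)
$E{\left(S \right)} = 3 \sqrt{10}$ ($E{\left(S \right)} = \sqrt{8 + 82} = \sqrt{90} = 3 \sqrt{10}$)
$\frac{13620}{g} + \frac{20522}{E{\left(4 \right)}} = \frac{13620}{-1197} + \frac{20522}{3 \sqrt{10}} = 13620 \left(- \frac{1}{1197}\right) + 20522 \frac{\sqrt{10}}{30} = - \frac{4540}{399} + \frac{10261 \sqrt{10}}{15}$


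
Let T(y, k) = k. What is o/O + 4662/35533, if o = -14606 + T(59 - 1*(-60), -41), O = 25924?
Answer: -399594163/921157492 ≈ -0.43380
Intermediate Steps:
o = -14647 (o = -14606 - 41 = -14647)
o/O + 4662/35533 = -14647/25924 + 4662/35533 = -399594163/921157492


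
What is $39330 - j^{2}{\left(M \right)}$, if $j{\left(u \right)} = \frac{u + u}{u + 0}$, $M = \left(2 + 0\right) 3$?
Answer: $39326$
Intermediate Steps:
$M = 6$ ($M = 2 \cdot 3 = 6$)
$j{\left(u \right)} = 2$ ($j{\left(u \right)} = \frac{2 u}{u} = 2$)
$39330 - j^{2}{\left(M \right)} = 39330 - 2^{2} = 39330 - 4 = 39326$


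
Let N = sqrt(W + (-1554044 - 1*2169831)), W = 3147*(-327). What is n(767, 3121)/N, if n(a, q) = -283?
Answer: 283*I*sqrt(297059)/1188236 ≈ 0.12981*I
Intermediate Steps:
W = -1029069
N = 4*I*sqrt(297059) (N = sqrt(-1029069 + (-1554044 - 1*2169831)) = sqrt(-1029069 + (-1554044 - 2169831)) = sqrt(-1029069 - 3723875) = sqrt(-4752944) = 4*I*sqrt(297059) ≈ 2180.1*I)
n(767, 3121)/N = -283*(-I*sqrt(297059)/1188236) = -(-283)*I*sqrt(297059)/1188236 = 283*I*sqrt(297059)/1188236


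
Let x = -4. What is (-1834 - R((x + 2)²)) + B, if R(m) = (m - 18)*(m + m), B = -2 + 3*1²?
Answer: -1721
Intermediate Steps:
B = 1 (B = -2 + 3*1 = -2 + 3 = 1)
R(m) = 2*m*(-18 + m) (R(m) = (-18 + m)*(2*m) = 2*m*(-18 + m))
(-1834 - R((x + 2)²)) + B = (-1834 - 2*(-4 + 2)²*(-18 + (-4 + 2)²)) + 1 = (-1834 - 2*(-2)²*(-18 + (-2)²)) + 1 = (-1834 - 2*4*(-18 + 4)) + 1 = (-1834 - 2*4*(-14)) + 1 = (-1834 - 1*(-112)) + 1 = (-1834 + 112) + 1 = -1722 + 1 = -1721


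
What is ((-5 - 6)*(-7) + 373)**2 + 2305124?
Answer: 2507624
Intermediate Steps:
((-5 - 6)*(-7) + 373)**2 + 2305124 = (-11*(-7) + 373)**2 + 2305124 = (77 + 373)**2 + 2305124 = 450**2 + 2305124 = 202500 + 2305124 = 2507624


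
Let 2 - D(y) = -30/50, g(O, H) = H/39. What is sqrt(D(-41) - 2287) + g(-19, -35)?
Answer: -35/39 + I*sqrt(57110)/5 ≈ -0.89744 + 47.795*I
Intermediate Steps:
g(O, H) = H/39 (g(O, H) = H*(1/39) = H/39)
D(y) = 13/5 (D(y) = 2 - (-30)/50 = 2 - 1*(-3/5) = 2 + 3/5 = 13/5)
sqrt(D(-41) - 2287) + g(-19, -35) = sqrt(13/5 - 2287) + (1/39)*(-35) = sqrt(-11422/5) - 35/39 = I*sqrt(57110)/5 - 35/39 = -35/39 + I*sqrt(57110)/5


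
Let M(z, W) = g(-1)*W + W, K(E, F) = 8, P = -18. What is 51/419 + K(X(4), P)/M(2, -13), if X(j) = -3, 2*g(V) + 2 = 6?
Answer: -1363/16341 ≈ -0.083410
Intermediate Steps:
g(V) = 2 (g(V) = -1 + (1/2)*6 = -1 + 3 = 2)
M(z, W) = 3*W (M(z, W) = 2*W + W = 3*W)
51/419 + K(X(4), P)/M(2, -13) = 51/419 + 8/((3*(-13))) = 51*(1/419) + 8/(-39) = 51/419 + 8*(-1/39) = 51/419 - 8/39 = -1363/16341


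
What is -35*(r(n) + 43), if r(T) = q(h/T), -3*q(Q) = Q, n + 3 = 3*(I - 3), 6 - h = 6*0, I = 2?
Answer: -4550/3 ≈ -1516.7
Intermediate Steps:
h = 6 (h = 6 - 6*0 = 6 - 1*0 = 6 + 0 = 6)
n = -6 (n = -3 + 3*(2 - 3) = -3 + 3*(-1) = -3 - 3 = -6)
q(Q) = -Q/3
r(T) = -2/T
-35*(r(n) + 43) = -35*(-2/(-6) + 43) = -35*(-2*(-⅙) + 43) = -35*(⅓ + 43) = -35*130/3 = -4550/3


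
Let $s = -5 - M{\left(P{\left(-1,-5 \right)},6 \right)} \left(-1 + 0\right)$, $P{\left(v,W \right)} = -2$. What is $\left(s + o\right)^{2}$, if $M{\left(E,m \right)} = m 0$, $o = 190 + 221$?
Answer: $164836$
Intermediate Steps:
$o = 411$
$M{\left(E,m \right)} = 0$
$s = -5$ ($s = -5 - 0 \left(-1 + 0\right) = -5 - 0 \left(-1\right) = -5 - 0 = -5 + 0 = -5$)
$\left(s + o\right)^{2} = \left(-5 + 411\right)^{2} = 406^{2} = 164836$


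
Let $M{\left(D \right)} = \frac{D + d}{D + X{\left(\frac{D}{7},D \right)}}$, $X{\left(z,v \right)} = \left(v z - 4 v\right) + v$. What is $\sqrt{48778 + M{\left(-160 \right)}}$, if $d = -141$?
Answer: $\frac{\sqrt{590720174655}}{3480} \approx 220.86$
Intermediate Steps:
$X{\left(z,v \right)} = - 3 v + v z$ ($X{\left(z,v \right)} = \left(- 4 v + v z\right) + v = - 3 v + v z$)
$M{\left(D \right)} = \frac{-141 + D}{D + D \left(-3 + \frac{D}{7}\right)}$ ($M{\left(D \right)} = \frac{D - 141}{D + D \left(-3 + \frac{D}{7}\right)} = \frac{-141 + D}{D + D \left(-3 + D \frac{1}{7}\right)} = \frac{-141 + D}{D + D \left(-3 + \frac{D}{7}\right)}$)
$\sqrt{48778 + M{\left(-160 \right)}} = \sqrt{48778 + \frac{7 \left(-141 - 160\right)}{\left(-160\right) \left(-14 - 160\right)}} = \sqrt{48778 + 7 \left(- \frac{1}{160}\right) \frac{1}{-174} \left(-301\right)} = \sqrt{48778 + 7 \left(- \frac{1}{160}\right) \left(- \frac{1}{174}\right) \left(-301\right)} = \sqrt{48778 - \frac{2107}{27840}} = \sqrt{\frac{1357977413}{27840}} = \frac{\sqrt{590720174655}}{3480}$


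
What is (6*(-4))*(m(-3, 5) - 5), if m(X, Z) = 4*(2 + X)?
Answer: 216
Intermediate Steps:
m(X, Z) = 8 + 4*X
(6*(-4))*(m(-3, 5) - 5) = (6*(-4))*((8 + 4*(-3)) - 5) = -24*((8 - 12) - 5) = -24*(-4 - 5) = -24*(-9) = 216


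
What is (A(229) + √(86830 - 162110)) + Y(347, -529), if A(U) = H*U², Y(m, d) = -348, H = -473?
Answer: -24804941 + 4*I*√4705 ≈ -2.4805e+7 + 274.37*I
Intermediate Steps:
A(U) = -473*U²
(A(229) + √(86830 - 162110)) + Y(347, -529) = (-473*229² + √(86830 - 162110)) - 348 = (-473*52441 + √(-75280)) - 348 = (-24804593 + 4*I*√4705) - 348 = -24804941 + 4*I*√4705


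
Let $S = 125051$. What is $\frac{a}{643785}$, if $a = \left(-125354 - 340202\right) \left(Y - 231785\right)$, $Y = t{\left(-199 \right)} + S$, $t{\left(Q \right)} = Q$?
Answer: $\frac{49783299748}{643785} \approx 77329.0$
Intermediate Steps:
$Y = 124852$ ($Y = -199 + 125051 = 124852$)
$a = 49783299748$ ($a = \left(-125354 - 340202\right) \left(124852 - 231785\right) = \left(-465556\right) \left(-106933\right) = 49783299748$)
$\frac{a}{643785} = \frac{49783299748}{643785}$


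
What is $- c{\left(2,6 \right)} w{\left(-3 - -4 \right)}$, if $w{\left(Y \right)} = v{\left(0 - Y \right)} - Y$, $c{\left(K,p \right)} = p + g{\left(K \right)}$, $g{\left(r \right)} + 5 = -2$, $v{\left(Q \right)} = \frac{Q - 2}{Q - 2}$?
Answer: $0$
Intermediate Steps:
$v{\left(Q \right)} = 1$ ($v{\left(Q \right)} = \frac{-2 + Q}{-2 + Q} = 1$)
$g{\left(r \right)} = -7$ ($g{\left(r \right)} = -5 - 2 = -7$)
$c{\left(K,p \right)} = -7 + p$ ($c{\left(K,p \right)} = p - 7 = -7 + p$)
$w{\left(Y \right)} = 1 - Y$
$- c{\left(2,6 \right)} w{\left(-3 - -4 \right)} = - (-7 + 6) \left(1 - \left(-3 - -4\right)\right) = \left(-1\right) \left(-1\right) \left(1 - \left(-3 + 4\right)\right) = 1 \left(1 - 1\right) = 1 \cdot 0 = 0$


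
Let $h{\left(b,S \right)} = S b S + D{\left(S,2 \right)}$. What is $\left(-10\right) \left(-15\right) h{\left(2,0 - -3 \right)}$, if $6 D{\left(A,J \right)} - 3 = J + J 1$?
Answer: $2875$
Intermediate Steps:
$D{\left(A,J \right)} = \frac{1}{2} + \frac{J}{3}$ ($D{\left(A,J \right)} = \frac{1}{2} + \frac{J + J 1}{6} = \frac{1}{2} + \frac{J + J}{6} = \frac{1}{2} + \frac{2 J}{6} = \frac{1}{2} + \frac{J}{3}$)
$h{\left(b,S \right)} = \frac{7}{6} + b S^{2}$ ($h{\left(b,S \right)} = S b S + \left(\frac{1}{2} + \frac{1}{3} \cdot 2\right) = b S^{2} + \left(\frac{1}{2} + \frac{2}{3}\right) = b S^{2} + \frac{7}{6} = \frac{7}{6} + b S^{2}$)
$\left(-10\right) \left(-15\right) h{\left(2,0 - -3 \right)} = \left(-10\right) \left(-15\right) \left(\frac{7}{6} + 2 \left(0 - -3\right)^{2}\right) = 150 \left(\frac{7}{6} + 2 \left(0 + 3\right)^{2}\right) = 150 \left(\frac{7}{6} + 2 \cdot 3^{2}\right) = 150 \left(\frac{7}{6} + 2 \cdot 9\right) = 150 \left(\frac{7}{6} + 18\right) = 150 \cdot \frac{115}{6} = 2875$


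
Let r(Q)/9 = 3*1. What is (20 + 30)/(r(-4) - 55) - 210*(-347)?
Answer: 1020155/14 ≈ 72868.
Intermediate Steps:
r(Q) = 27 (r(Q) = 9*(3*1) = 9*3 = 27)
(20 + 30)/(r(-4) - 55) - 210*(-347) = (20 + 30)/(27 - 55) - 210*(-347) = 50/(-28) + 72870 = 50*(-1/28) + 72870 = -25/14 + 72870 = 1020155/14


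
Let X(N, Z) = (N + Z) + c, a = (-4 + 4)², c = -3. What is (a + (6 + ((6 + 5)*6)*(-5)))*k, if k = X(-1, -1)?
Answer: 1620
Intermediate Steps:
a = 0 (a = 0² = 0)
X(N, Z) = -3 + N + Z (X(N, Z) = (N + Z) - 3 = -3 + N + Z)
k = -5 (k = -3 - 1 - 1 = -5)
(a + (6 + ((6 + 5)*6)*(-5)))*k = (0 + (6 + ((6 + 5)*6)*(-5)))*(-5) = (0 + (6 + (11*6)*(-5)))*(-5) = (0 + (6 + 66*(-5)))*(-5) = (0 + (6 - 330))*(-5) = (0 - 324)*(-5) = -324*(-5) = 1620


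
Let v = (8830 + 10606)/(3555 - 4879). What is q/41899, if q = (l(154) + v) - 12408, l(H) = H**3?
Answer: 1204787477/13868569 ≈ 86.872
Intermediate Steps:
v = -4859/331 (v = 19436/(-1324) = 19436*(-1/1324) = -4859/331 ≈ -14.680)
q = 1204787477/331 (q = (154**3 - 4859/331) - 12408 = (3652264 - 4859/331) - 12408 = 1208894525/331 - 12408 = 1204787477/331 ≈ 3.6398e+6)
q/41899 = (1204787477/331)/41899 = (1204787477/331)*(1/41899) = 1204787477/13868569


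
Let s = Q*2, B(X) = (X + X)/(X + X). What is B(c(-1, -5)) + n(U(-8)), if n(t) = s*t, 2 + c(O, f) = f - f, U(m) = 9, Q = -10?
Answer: -179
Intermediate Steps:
c(O, f) = -2 (c(O, f) = -2 + (f - f) = -2 + 0 = -2)
B(X) = 1 (B(X) = (2*X)/((2*X)) = (2*X)*(1/(2*X)) = 1)
s = -20 (s = -10*2 = -20)
n(t) = -20*t
B(c(-1, -5)) + n(U(-8)) = 1 - 20*9 = 1 - 180 = -179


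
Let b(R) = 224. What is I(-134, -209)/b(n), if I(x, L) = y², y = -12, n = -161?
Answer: 9/14 ≈ 0.64286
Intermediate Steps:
I(x, L) = 144 (I(x, L) = (-12)² = 144)
I(-134, -209)/b(n) = 144/224 = 144*(1/224) = 9/14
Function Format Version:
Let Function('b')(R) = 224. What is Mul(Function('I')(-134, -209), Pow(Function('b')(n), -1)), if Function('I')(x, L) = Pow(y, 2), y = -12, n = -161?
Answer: Rational(9, 14) ≈ 0.64286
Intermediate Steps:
Function('I')(x, L) = 144 (Function('I')(x, L) = Pow(-12, 2) = 144)
Mul(Function('I')(-134, -209), Pow(Function('b')(n), -1)) = Mul(144, Pow(224, -1)) = Mul(144, Rational(1, 224)) = Rational(9, 14)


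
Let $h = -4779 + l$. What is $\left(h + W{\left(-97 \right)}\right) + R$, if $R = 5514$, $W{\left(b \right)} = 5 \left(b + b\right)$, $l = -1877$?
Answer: $-2112$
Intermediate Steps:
$W{\left(b \right)} = 10 b$ ($W{\left(b \right)} = 5 \cdot 2 b = 10 b$)
$h = -6656$ ($h = -4779 - 1877 = -6656$)
$\left(h + W{\left(-97 \right)}\right) + R = \left(-6656 + 10 \left(-97\right)\right) + 5514 = \left(-6656 - 970\right) + 5514 = -7626 + 5514 = -2112$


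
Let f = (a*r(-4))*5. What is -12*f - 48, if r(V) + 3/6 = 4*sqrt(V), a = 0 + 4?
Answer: 72 - 1920*I ≈ 72.0 - 1920.0*I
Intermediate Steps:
a = 4
r(V) = -1/2 + 4*sqrt(V)
f = -10 + 160*I (f = (4*(-1/2 + 4*sqrt(-4)))*5 = (4*(-1/2 + 4*(2*I)))*5 = (4*(-1/2 + 8*I))*5 = (-2 + 32*I)*5 = -10 + 160*I ≈ -10.0 + 160.0*I)
-12*f - 48 = -12*(-10 + 160*I) - 48 = (120 - 1920*I) - 48 = 72 - 1920*I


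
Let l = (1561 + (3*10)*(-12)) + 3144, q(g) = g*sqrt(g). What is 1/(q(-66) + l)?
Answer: 395/1742411 + 6*I*sqrt(66)/1742411 ≈ 0.0002267 + 2.7975e-5*I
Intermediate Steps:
q(g) = g**(3/2)
l = 4345 (l = (1561 + 30*(-12)) + 3144 = (1561 - 360) + 3144 = 1201 + 3144 = 4345)
1/(q(-66) + l) = 1/((-66)**(3/2) + 4345) = 1/(-66*I*sqrt(66) + 4345) = 1/(4345 - 66*I*sqrt(66))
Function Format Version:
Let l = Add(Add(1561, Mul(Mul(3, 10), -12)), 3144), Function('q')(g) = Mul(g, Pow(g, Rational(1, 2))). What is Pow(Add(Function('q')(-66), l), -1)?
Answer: Add(Rational(395, 1742411), Mul(Rational(6, 1742411), I, Pow(66, Rational(1, 2)))) ≈ Add(0.00022670, Mul(2.7975e-5, I))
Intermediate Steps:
Function('q')(g) = Pow(g, Rational(3, 2))
l = 4345 (l = Add(Add(1561, Mul(30, -12)), 3144) = Add(Add(1561, -360), 3144) = Add(1201, 3144) = 4345)
Pow(Add(Function('q')(-66), l), -1) = Pow(Add(Pow(-66, Rational(3, 2)), 4345), -1) = Pow(Add(Mul(-66, I, Pow(66, Rational(1, 2))), 4345), -1) = Pow(Add(4345, Mul(-66, I, Pow(66, Rational(1, 2)))), -1)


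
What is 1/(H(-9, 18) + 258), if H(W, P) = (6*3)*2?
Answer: 1/294 ≈ 0.0034014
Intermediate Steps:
H(W, P) = 36 (H(W, P) = 18*2 = 36)
1/(H(-9, 18) + 258) = 1/(36 + 258) = 1/294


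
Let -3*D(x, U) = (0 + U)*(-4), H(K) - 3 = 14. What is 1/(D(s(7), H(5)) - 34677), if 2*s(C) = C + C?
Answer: -3/103963 ≈ -2.8856e-5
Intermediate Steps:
s(C) = C (s(C) = (C + C)/2 = (2*C)/2 = C)
H(K) = 17 (H(K) = 3 + 14 = 17)
D(x, U) = 4*U/3 (D(x, U) = -(0 + U)*(-4)/3 = -U*(-4)/3 = -(-4)*U/3 = 4*U/3)
1/(D(s(7), H(5)) - 34677) = 1/((4/3)*17 - 34677) = 1/(68/3 - 34677) = 1/(-103963/3) = -3/103963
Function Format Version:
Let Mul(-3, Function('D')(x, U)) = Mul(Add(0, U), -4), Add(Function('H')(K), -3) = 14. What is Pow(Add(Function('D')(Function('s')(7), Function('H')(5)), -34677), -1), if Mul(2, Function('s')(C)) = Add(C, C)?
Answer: Rational(-3, 103963) ≈ -2.8856e-5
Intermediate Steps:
Function('s')(C) = C (Function('s')(C) = Mul(Rational(1, 2), Add(C, C)) = Mul(Rational(1, 2), Mul(2, C)) = C)
Function('H')(K) = 17 (Function('H')(K) = Add(3, 14) = 17)
Function('D')(x, U) = Mul(Rational(4, 3), U) (Function('D')(x, U) = Mul(Rational(-1, 3), Mul(Add(0, U), -4)) = Mul(Rational(-1, 3), Mul(U, -4)) = Mul(Rational(-1, 3), Mul(-4, U)) = Mul(Rational(4, 3), U))
Pow(Add(Function('D')(Function('s')(7), Function('H')(5)), -34677), -1) = Pow(Add(Mul(Rational(4, 3), 17), -34677), -1) = Pow(Add(Rational(68, 3), -34677), -1) = Pow(Rational(-103963, 3), -1) = Rational(-3, 103963)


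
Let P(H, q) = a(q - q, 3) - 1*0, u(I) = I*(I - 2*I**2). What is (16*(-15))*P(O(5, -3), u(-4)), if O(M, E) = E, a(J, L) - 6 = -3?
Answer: -720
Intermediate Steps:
a(J, L) = 3 (a(J, L) = 6 - 3 = 3)
P(H, q) = 3 (P(H, q) = 3 - 1*0 = 3 + 0 = 3)
(16*(-15))*P(O(5, -3), u(-4)) = (16*(-15))*3 = -240*3 = -720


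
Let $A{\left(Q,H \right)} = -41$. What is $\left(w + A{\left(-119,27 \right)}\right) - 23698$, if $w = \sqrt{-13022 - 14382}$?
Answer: $-23739 + 2 i \sqrt{6851} \approx -23739.0 + 165.54 i$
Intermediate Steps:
$w = 2 i \sqrt{6851}$ ($w = \sqrt{-27404} = 2 i \sqrt{6851} \approx 165.54 i$)
$\left(w + A{\left(-119,27 \right)}\right) - 23698 = \left(2 i \sqrt{6851} - 41\right) - 23698 = \left(-41 + 2 i \sqrt{6851}\right) - 23698 = -23739 + 2 i \sqrt{6851}$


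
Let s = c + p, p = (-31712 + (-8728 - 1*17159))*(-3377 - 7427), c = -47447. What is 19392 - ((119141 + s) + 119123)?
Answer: -622471021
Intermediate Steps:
p = 622299596 (p = (-31712 + (-8728 - 17159))*(-10804) = (-31712 - 25887)*(-10804) = -57599*(-10804) = 622299596)
s = 622252149 (s = -47447 + 622299596 = 622252149)
19392 - ((119141 + s) + 119123) = 19392 - ((119141 + 622252149) + 119123) = 19392 - (622371290 + 119123) = 19392 - 1*622490413 = 19392 - 622490413 = -622471021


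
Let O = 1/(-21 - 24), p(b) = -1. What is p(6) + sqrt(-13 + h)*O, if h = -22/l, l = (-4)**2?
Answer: -1 - I*sqrt(230)/180 ≈ -1.0 - 0.084254*I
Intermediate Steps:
l = 16
h = -11/8 (h = -22/16 = -22*1/16 = -11/8 ≈ -1.3750)
O = -1/45 (O = 1/(-45) = -1/45 ≈ -0.022222)
p(6) + sqrt(-13 + h)*O = -1 + sqrt(-13 - 11/8)*(-1/45) = -1 + sqrt(-115/8)*(-1/45) = -1 + (I*sqrt(230)/4)*(-1/45) = -1 - I*sqrt(230)/180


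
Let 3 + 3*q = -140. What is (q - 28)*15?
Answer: -1135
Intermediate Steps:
q = -143/3 (q = -1 + (1/3)*(-140) = -1 - 140/3 = -143/3 ≈ -47.667)
(q - 28)*15 = (-143/3 - 28)*15 = -227/3*15 = -1135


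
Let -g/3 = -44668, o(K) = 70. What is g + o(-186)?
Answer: 134074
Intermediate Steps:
g = 134004 (g = -3*(-44668) = 134004)
g + o(-186) = 134004 + 70 = 134074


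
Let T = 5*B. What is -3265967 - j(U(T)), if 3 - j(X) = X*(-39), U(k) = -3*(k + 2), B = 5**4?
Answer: -2900111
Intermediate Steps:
B = 625
T = 3125 (T = 5*625 = 3125)
U(k) = -6 - 3*k (U(k) = -3*(2 + k) = -6 - 3*k)
j(X) = 3 + 39*X (j(X) = 3 - X*(-39) = 3 - (-39)*X = 3 + 39*X)
-3265967 - j(U(T)) = -3265967 - (3 + 39*(-6 - 3*3125)) = -3265967 - (3 + 39*(-6 - 9375)) = -3265967 - (3 + 39*(-9381)) = -3265967 - (3 - 365859) = -3265967 - 1*(-365856) = -3265967 + 365856 = -2900111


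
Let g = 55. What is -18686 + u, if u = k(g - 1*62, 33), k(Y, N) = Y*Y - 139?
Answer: -18776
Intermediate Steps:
k(Y, N) = -139 + Y² (k(Y, N) = Y² - 139 = -139 + Y²)
u = -90 (u = -139 + (55 - 1*62)² = -139 + (55 - 62)² = -139 + (-7)² = -139 + 49 = -90)
-18686 + u = -18686 - 90 = -18776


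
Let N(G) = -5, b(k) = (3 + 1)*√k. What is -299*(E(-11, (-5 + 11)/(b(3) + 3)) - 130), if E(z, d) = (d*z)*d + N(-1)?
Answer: 582429/13 - 24288*√3/13 ≈ 41566.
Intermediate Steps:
b(k) = 4*√k
E(z, d) = -5 + z*d² (E(z, d) = (d*z)*d - 5 = z*d² - 5 = -5 + z*d²)
-299*(E(-11, (-5 + 11)/(b(3) + 3)) - 130) = -299*((-5 - 11*(-5 + 11)²/(4*√3 + 3)²) - 130) = -299*((-5 - 11*36/(3 + 4*√3)²) - 130) = -299*((-5 - 396/(3 + 4*√3)²) - 130) = -299*(-135 - 396/(3 + 4*√3)²) = 40365 + 118404/(3 + 4*√3)²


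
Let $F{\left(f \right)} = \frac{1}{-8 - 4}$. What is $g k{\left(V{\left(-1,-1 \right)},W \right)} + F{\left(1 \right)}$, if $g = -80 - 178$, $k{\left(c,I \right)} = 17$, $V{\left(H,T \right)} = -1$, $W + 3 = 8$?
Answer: $- \frac{52633}{12} \approx -4386.1$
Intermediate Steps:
$W = 5$ ($W = -3 + 8 = 5$)
$F{\left(f \right)} = - \frac{1}{12}$ ($F{\left(f \right)} = \frac{1}{-12} = - \frac{1}{12}$)
$g = -258$
$g k{\left(V{\left(-1,-1 \right)},W \right)} + F{\left(1 \right)} = \left(-258\right) 17 - \frac{1}{12} = -4386 - \frac{1}{12} = - \frac{52633}{12}$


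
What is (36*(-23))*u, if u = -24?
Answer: 19872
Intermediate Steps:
(36*(-23))*u = (36*(-23))*(-24) = -828*(-24) = 19872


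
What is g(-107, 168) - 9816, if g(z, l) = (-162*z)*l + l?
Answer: 2902464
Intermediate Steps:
g(z, l) = l - 162*l*z (g(z, l) = -162*l*z + l = l - 162*l*z)
g(-107, 168) - 9816 = 168*(1 - 162*(-107)) - 9816 = 168*(1 + 17334) - 9816 = 168*17335 - 9816 = 2912280 - 9816 = 2902464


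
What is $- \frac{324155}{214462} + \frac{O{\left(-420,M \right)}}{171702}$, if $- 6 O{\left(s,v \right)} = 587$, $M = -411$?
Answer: $- \frac{167037130027}{110470662972} \approx -1.512$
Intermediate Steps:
$O{\left(s,v \right)} = - \frac{587}{6}$ ($O{\left(s,v \right)} = \left(- \frac{1}{6}\right) 587 = - \frac{587}{6}$)
$- \frac{324155}{214462} + \frac{O{\left(-420,M \right)}}{171702} = - \frac{324155}{214462} - \frac{587}{6 \cdot 171702} = \left(-324155\right) \frac{1}{214462} - \frac{587}{1030212} = - \frac{324155}{214462} - \frac{587}{1030212} = - \frac{167037130027}{110470662972}$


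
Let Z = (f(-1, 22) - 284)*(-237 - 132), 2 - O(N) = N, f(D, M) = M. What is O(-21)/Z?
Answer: 23/96678 ≈ 0.00023790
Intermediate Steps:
O(N) = 2 - N
Z = 96678 (Z = (22 - 284)*(-237 - 132) = -262*(-369) = 96678)
O(-21)/Z = (2 - 1*(-21))/96678 = (2 + 21)*(1/96678) = 23*(1/96678) = 23/96678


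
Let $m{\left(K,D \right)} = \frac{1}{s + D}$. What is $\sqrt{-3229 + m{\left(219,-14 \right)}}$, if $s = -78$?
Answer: $\frac{i \sqrt{6832587}}{46} \approx 56.824 i$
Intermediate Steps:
$m{\left(K,D \right)} = \frac{1}{-78 + D}$
$\sqrt{-3229 + m{\left(219,-14 \right)}} = \sqrt{-3229 + \frac{1}{-78 - 14}} = \sqrt{-3229 + \frac{1}{-92}} = \sqrt{-3229 - \frac{1}{92}} = \sqrt{- \frac{297069}{92}} = \frac{i \sqrt{6832587}}{46}$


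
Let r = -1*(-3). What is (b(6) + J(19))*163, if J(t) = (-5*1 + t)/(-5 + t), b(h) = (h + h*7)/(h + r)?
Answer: 3097/3 ≈ 1032.3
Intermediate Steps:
r = 3
b(h) = 8*h/(3 + h) (b(h) = (h + h*7)/(h + 3) = (h + 7*h)/(3 + h) = (8*h)/(3 + h) = 8*h/(3 + h))
J(t) = 1 (J(t) = (-5 + t)/(-5 + t) = 1)
(b(6) + J(19))*163 = (8*6/(3 + 6) + 1)*163 = (8*6/9 + 1)*163 = (8*6*(⅑) + 1)*163 = (16/3 + 1)*163 = (19/3)*163 = 3097/3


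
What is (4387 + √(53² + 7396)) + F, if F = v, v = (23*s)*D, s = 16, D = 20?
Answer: 11747 + √10205 ≈ 11848.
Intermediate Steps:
v = 7360 (v = (23*16)*20 = 368*20 = 7360)
F = 7360
(4387 + √(53² + 7396)) + F = (4387 + √(53² + 7396)) + 7360 = (4387 + √(2809 + 7396)) + 7360 = (4387 + √10205) + 7360 = 11747 + √10205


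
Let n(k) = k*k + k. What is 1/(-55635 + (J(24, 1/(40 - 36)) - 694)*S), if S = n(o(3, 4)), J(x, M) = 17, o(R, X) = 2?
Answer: -1/59697 ≈ -1.6751e-5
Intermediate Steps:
n(k) = k + k**2 (n(k) = k**2 + k = k + k**2)
S = 6 (S = 2*(1 + 2) = 2*3 = 6)
1/(-55635 + (J(24, 1/(40 - 36)) - 694)*S) = 1/(-55635 + (17 - 694)*6) = 1/(-55635 - 677*6) = 1/(-55635 - 4062) = 1/(-59697) = -1/59697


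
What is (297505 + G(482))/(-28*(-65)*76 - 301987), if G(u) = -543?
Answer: -296962/163667 ≈ -1.8144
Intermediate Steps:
(297505 + G(482))/(-28*(-65)*76 - 301987) = (297505 - 543)/(-28*(-65)*76 - 301987) = 296962/(1820*76 - 301987) = 296962/(138320 - 301987) = 296962/(-163667) = 296962*(-1/163667) = -296962/163667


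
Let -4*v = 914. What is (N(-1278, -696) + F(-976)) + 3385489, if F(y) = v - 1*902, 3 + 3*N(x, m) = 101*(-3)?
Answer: 6768513/2 ≈ 3.3843e+6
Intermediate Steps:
N(x, m) = -102 (N(x, m) = -1 + (101*(-3))/3 = -1 + (1/3)*(-303) = -1 - 101 = -102)
v = -457/2 (v = -1/4*914 = -457/2 ≈ -228.50)
F(y) = -2261/2 (F(y) = -457/2 - 1*902 = -457/2 - 902 = -2261/2)
(N(-1278, -696) + F(-976)) + 3385489 = (-102 - 2261/2) + 3385489 = -2465/2 + 3385489 = 6768513/2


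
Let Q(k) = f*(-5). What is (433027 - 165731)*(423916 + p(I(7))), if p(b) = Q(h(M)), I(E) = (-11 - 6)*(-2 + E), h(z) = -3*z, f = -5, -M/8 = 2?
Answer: 113317733536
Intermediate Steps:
M = -16 (M = -8*2 = -16)
I(E) = 34 - 17*E (I(E) = -17*(-2 + E) = 34 - 17*E)
Q(k) = 25 (Q(k) = -5*(-5) = 25)
p(b) = 25
(433027 - 165731)*(423916 + p(I(7))) = (433027 - 165731)*(423916 + 25) = 267296*423941 = 113317733536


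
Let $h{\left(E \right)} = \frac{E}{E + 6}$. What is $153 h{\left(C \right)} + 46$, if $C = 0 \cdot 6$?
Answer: $46$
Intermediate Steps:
$C = 0$
$h{\left(E \right)} = \frac{E}{6 + E}$
$153 h{\left(C \right)} + 46 = 153 \frac{0}{6 + 0} + 46 = 153 \cdot \frac{0}{6} + 46 = 153 \cdot 0 \cdot \frac{1}{6} + 46 = 153 \cdot 0 + 46 = 0 + 46 = 46$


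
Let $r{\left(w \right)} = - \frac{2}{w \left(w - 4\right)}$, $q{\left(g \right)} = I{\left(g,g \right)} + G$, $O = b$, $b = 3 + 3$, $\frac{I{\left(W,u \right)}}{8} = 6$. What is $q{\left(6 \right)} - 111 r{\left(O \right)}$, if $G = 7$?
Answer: $\frac{147}{2} \approx 73.5$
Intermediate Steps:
$I{\left(W,u \right)} = 48$ ($I{\left(W,u \right)} = 8 \cdot 6 = 48$)
$b = 6$
$O = 6$
$q{\left(g \right)} = 55$ ($q{\left(g \right)} = 48 + 7 = 55$)
$r{\left(w \right)} = - \frac{2}{w \left(-4 + w\right)}$
$q{\left(6 \right)} - 111 r{\left(O \right)} = 55 - 111 \left(- \frac{2}{6 \left(-4 + 6\right)}\right) = 55 - 111 \left(\left(-2\right) \frac{1}{6} \cdot \frac{1}{2}\right) = 55 - - \frac{37}{2} = 55 + \frac{37}{2} = \frac{147}{2}$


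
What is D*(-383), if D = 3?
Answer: -1149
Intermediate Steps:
D*(-383) = 3*(-383) = -1149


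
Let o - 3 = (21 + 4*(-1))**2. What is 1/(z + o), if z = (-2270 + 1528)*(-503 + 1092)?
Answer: -1/436746 ≈ -2.2897e-6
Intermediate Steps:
z = -437038 (z = -742*589 = -437038)
o = 292 (o = 3 + (21 + 4*(-1))**2 = 3 + (21 - 4)**2 = 3 + 17**2 = 3 + 289 = 292)
1/(z + o) = 1/(-437038 + 292) = 1/(-436746) = -1/436746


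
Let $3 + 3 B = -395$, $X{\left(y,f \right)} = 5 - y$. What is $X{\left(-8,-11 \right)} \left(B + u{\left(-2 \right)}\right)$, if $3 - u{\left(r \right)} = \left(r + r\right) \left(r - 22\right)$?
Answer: $- \frac{8801}{3} \approx -2933.7$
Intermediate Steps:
$B = - \frac{398}{3}$ ($B = -1 + \frac{1}{3} \left(-395\right) = -1 - \frac{395}{3} = - \frac{398}{3} \approx -132.67$)
$u{\left(r \right)} = 3 - 2 r \left(-22 + r\right)$ ($u{\left(r \right)} = 3 - \left(r + r\right) \left(r - 22\right) = 3 - 2 r \left(-22 + r\right)$)
$X{\left(-8,-11 \right)} \left(B + u{\left(-2 \right)}\right) = \left(5 - -8\right) \left(- \frac{398}{3} + \left(3 - 2 \left(-2\right)^{2} + 44 \left(-2\right)\right)\right) = \left(5 + 8\right) \left(- \frac{398}{3} - 93\right) = 13 \left(- \frac{398}{3} - 93\right) = 13 \left(- \frac{677}{3}\right) = - \frac{8801}{3}$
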